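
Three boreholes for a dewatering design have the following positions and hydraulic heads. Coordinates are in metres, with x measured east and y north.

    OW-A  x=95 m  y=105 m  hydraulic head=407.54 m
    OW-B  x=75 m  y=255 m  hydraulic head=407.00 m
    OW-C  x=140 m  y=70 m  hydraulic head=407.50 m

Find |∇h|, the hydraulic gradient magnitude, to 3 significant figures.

0.00584

With h = a·x + b·y + c and OW-A as origin, the differences give:
  (-20)·a + 150·b = -0.54
  45·a + (-35)·b = -0.04
Eliminate b (×(-35) and ×150, subtract): -6050·a = 24.900 → a = ∂h/∂x = -0.004116
Back-substitute: b = ∂h/∂y = -0.004149.
|∇h| = √(-0.004116² + -0.004149²) = 0.005844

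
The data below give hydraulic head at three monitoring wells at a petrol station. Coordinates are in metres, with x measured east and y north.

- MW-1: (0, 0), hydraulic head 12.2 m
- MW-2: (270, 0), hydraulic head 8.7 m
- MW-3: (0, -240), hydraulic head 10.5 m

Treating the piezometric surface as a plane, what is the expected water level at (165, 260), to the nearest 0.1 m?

11.9 m

∂h/∂x = (8.7 − 12.2) / (270 − 0) = -0.01296
∂h/∂y = (10.5 − 12.2) / (-240 − 0) = +0.007083
h(165, 260) = 12.2 + (-0.01296)·(165) + (+0.007083)·(260) = 12.2 -2.139 +1.842 = 11.903 m.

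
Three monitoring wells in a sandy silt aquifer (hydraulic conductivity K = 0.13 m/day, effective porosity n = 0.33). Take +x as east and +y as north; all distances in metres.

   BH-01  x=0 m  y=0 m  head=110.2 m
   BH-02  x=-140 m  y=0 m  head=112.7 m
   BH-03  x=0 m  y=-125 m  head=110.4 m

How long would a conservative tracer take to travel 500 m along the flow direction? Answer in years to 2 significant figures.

190 years

∂h/∂x = (112.7 − 110.2) / (-140 − 0) = -0.01786
∂h/∂y = (110.4 − 110.2) / (-125 − 0) = -0.001600
|∇h| = √(-0.01786² + -0.001600²) = 0.01793
Seepage velocity v = K·i/n = 0.13 × 0.01793 / 0.33 = 0.007063 m/day.
t = 500 / 0.007063 = 7.079e+04 days = 194 years.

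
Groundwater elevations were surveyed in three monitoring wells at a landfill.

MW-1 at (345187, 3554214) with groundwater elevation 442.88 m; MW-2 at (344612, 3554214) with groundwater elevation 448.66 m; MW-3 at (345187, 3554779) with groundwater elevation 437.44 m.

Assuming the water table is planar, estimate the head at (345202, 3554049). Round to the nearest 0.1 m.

∂h/∂x = (448.66 − 442.88) / (344612 − 345187) = -0.01005
∂h/∂y = (437.44 − 442.88) / (3554779 − 3554214) = -0.009628
h(345202, 3554049) = 442.88 + (-0.01005)·(15) + (-0.009628)·(-165) = 442.88 -0.151 +1.589 = 444.318 m.

444.3 m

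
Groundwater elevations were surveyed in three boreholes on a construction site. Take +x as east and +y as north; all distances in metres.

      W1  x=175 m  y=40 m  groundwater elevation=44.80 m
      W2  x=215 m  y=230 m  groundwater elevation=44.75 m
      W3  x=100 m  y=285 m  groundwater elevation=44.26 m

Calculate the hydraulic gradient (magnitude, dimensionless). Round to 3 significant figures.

0.00390

Three-point gradient (reference W1): Δ to W2 = (40, 190, -0.05), Δ to W3 = (-75, 245, -0.54).
∂h/∂x = +0.003757, ∂h/∂y = -0.001054 (det = 24050).
|∇h| = √(0.003757² + -0.001054²) = 0.003902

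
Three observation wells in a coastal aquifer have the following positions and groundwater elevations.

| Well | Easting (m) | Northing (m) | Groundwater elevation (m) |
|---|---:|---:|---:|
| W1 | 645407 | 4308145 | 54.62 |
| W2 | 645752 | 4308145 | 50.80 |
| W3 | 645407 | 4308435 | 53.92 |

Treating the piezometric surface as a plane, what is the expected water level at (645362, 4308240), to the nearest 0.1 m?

54.9 m

∂h/∂x = (50.80 − 54.62) / (645752 − 645407) = -0.01107
∂h/∂y = (53.92 − 54.62) / (4308435 − 4308145) = -0.002414
h(645362, 4308240) = 54.62 + (-0.01107)·(-45) + (-0.002414)·(95) = 54.62 +0.498 -0.229 = 54.889 m.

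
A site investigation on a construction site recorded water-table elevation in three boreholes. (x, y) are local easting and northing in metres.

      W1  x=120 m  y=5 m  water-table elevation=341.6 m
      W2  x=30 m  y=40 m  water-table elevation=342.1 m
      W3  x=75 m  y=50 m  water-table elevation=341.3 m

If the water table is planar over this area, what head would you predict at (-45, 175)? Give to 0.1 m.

340.4 m

Taking W1 as reference: W2−W1 = (-90, 35, +0.5); W3−W1 = (-45, 45, -0.3).
Solve a·Δx + b·Δy = Δh: det = (-90)·45 − (-45)·35 = -2475.
∂h/∂x = [(+0.5)·45 − (-0.3)·35] / -2475 = -0.01333
∂h/∂y = [(-90)·(-0.3) − (-45)·(+0.5)] / -2475 = -0.02000
h(-45, 175) = 341.6 + (-0.01333)·(-165) + (-0.02000)·(170) = 341.6 +2.200 -3.400 = 340.400 m.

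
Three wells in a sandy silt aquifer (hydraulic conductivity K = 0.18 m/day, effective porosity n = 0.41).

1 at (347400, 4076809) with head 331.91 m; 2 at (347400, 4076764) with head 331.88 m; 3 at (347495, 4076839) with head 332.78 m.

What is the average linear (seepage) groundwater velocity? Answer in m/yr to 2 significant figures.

1.4 m/yr

With h = a·x + b·y + c and 1 as origin, the differences give:
  0·a + (-45)·b = -0.03
  95·a + 30·b = +0.87
Eliminate b (×30 and ×(-45), subtract): 4275·a = 38.250 → a = ∂h/∂x = +0.008947
Back-substitute: b = ∂h/∂y = +0.0006667.
|∇h| = √(0.008947² + 0.0006667²) = 0.008972
Seepage velocity v = K·i/n = 0.18 × 0.008972 / 0.41 = 0.003939 m/day = 1.439 m/yr.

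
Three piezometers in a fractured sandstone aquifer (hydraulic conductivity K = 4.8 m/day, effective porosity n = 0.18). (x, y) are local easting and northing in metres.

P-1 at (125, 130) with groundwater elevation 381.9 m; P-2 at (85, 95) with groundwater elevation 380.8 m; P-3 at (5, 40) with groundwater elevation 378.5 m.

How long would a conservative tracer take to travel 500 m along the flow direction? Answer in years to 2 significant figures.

Differences from P-1: to P-2 (Δx, Δy, Δh) = (-40, -35, -1.1); to P-3 = (-120, -90, -3.4).
Solve a·Δx + b·Δy = Δh: det = (-40)·(-90) − (-120)·(-35) = -600.
∂h/∂x = [(-1.1)·(-90) − (-3.4)·(-35)] / -600 = +0.03333
∂h/∂y = [(-40)·(-3.4) − (-120)·(-1.1)] / -600 = -0.006667
|∇h| = √(0.03333² + -0.006667²) = 0.03399
Seepage velocity v = K·i/n = 4.8 × 0.03399 / 0.18 = 0.9064 m/day.
t = 500 / 0.9064 = 551.6 days = 1.51 years.

1.5 years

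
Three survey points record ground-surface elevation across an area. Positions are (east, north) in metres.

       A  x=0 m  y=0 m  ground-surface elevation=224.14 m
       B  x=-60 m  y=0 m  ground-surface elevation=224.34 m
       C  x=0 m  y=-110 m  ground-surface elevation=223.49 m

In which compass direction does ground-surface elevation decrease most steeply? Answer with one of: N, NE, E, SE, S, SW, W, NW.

∂z/∂x = (224.34 − 224.14) / (-60 − 0) = -0.003333
∂z/∂y = (223.49 − 224.14) / (-110 − 0) = +0.005909
Steepest decrease is along −∇f = (+0.003333 E, -0.005909 N) → southeast.

SE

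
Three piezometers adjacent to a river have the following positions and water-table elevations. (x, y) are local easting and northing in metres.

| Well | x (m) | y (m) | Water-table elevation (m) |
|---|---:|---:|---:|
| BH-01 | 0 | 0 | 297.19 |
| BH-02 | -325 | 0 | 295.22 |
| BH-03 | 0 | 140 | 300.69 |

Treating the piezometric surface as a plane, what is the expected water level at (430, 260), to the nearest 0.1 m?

306.3 m

∂h/∂x = (295.22 − 297.19) / (-325 − 0) = +0.006062
∂h/∂y = (300.69 − 297.19) / (140 − 0) = +0.02500
h(430, 260) = 297.19 + (+0.006062)·(430) + (+0.02500)·(260) = 297.19 +2.606 +6.500 = 306.296 m.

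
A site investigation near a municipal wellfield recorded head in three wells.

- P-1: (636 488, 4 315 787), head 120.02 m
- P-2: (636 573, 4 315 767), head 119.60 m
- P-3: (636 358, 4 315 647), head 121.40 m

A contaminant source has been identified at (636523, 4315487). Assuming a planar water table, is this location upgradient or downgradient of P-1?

With h = a·x + b·y + c and P-1 as origin, the differences give:
  85·a + (-20)·b = -0.42
  (-130)·a + (-140)·b = +1.38
Eliminate b (×(-140) and ×(-20), subtract): -14500·a = 86.400 → a = ∂h/∂x = -0.005959
Back-substitute: b = ∂h/∂y = -0.004324.
Head at (636523, 4315487) = 120.02 + (-0.005959)·(35) + (-0.004324)·(-300) = 121.11 m.
That is higher than the 120.02 m at P-1, so the point is upgradient.

upgradient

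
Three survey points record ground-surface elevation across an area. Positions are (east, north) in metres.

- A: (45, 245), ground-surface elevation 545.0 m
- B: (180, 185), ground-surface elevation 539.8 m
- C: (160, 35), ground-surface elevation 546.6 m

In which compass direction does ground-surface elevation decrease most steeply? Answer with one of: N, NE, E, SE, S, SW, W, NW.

NE

With z = a·x + b·y + c and A as origin, the differences give:
  135·a + (-60)·b = -5.2
  115·a + (-210)·b = +1.6
Eliminate b (×(-210) and ×(-60), subtract): -21450·a = 1188.00 → a = ∂z/∂x = -0.05538
Back-substitute: b = ∂z/∂y = -0.03795.
Steepest decrease is along −∇f = (+0.05538 E, +0.03795 N) → northeast.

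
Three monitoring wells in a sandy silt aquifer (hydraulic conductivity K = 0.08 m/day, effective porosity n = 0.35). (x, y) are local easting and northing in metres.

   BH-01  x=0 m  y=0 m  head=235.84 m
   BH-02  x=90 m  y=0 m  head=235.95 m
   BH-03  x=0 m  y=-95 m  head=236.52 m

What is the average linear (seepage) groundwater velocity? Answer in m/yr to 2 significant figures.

0.61 m/yr

∂h/∂x = (235.95 − 235.84) / (90 − 0) = +0.001222
∂h/∂y = (236.52 − 235.84) / (-95 − 0) = -0.007158
|∇h| = √(0.001222² + -0.007158²) = 0.007262
Seepage velocity v = K·i/n = 0.08 × 0.007262 / 0.35 = 0.00166 m/day = 0.6063 m/yr.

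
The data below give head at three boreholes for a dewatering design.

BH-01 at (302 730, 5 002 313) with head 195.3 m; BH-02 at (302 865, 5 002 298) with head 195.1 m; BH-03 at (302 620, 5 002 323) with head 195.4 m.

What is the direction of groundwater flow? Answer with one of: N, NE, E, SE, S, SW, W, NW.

Differences from BH-01: to BH-02 (Δx, Δy, Δh) = (135, -15, -0.2); to BH-03 = (-110, 10, +0.1).
Determinant of the coordinate differences = 135·10 − (-110)·(-15) = -300.
∂h/∂x = [(-0.2)·10 − (+0.1)·(-15)] / -300 = +0.001667
∂h/∂y = [135·(+0.1) − (-110)·(-0.2)] / -300 = +0.02833
Flow = −∇h = (-0.001667 east, -0.02833 north), which points south.

S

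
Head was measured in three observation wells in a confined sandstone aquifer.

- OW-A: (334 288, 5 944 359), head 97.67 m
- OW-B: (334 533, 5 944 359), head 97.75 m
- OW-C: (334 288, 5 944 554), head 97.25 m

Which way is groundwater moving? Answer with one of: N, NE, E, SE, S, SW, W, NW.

N

∂h/∂x = (97.75 − 97.67) / (334533 − 334288) = +0.0003265
∂h/∂y = (97.25 − 97.67) / (5944554 − 5944359) = -0.002154
Flow = −∇h = (-0.0003265 east, +0.002154 north), which points north.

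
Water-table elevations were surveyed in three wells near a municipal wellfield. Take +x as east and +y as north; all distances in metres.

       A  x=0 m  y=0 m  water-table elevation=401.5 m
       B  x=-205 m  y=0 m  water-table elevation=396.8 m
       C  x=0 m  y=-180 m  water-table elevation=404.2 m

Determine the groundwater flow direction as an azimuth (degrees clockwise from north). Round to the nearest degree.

∂h/∂x = (396.8 − 401.5) / (-205 − 0) = +0.02293
∂h/∂y = (404.2 − 401.5) / (-180 − 0) = -0.01500
Flow direction (−∇h) has components (-0.02293 E, +0.01500 N).
Azimuth = atan2(E, N) = atan2(-0.02293, +0.01500) = 303.2° ≈ 303°.

303°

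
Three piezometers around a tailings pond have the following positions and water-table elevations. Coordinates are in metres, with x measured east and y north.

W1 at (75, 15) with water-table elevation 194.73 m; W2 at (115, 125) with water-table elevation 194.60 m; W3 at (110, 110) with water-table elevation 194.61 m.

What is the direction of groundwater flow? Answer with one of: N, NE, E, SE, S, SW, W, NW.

E

Differences from W1: to W2 (Δx, Δy, Δh) = (40, 110, -0.13); to W3 = (35, 95, -0.12).
Solve a·Δx + b·Δy = Δh: det = 40·95 − 35·110 = -50.
∂h/∂x = [(-0.13)·95 − (-0.12)·110] / -50 = -0.01700
∂h/∂y = [40·(-0.12) − 35·(-0.13)] / -50 = +0.005000
Flow = −∇h = (+0.01700 east, -0.005000 north), which points east.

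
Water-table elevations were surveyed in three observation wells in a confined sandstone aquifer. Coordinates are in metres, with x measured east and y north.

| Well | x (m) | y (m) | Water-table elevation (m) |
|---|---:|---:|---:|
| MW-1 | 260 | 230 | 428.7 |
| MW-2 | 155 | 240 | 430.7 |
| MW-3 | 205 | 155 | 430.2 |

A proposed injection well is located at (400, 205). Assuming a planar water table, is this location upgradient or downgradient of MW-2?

With h = a·x + b·y + c and MW-1 as origin, the differences give:
  (-105)·a + 10·b = +2.0
  (-55)·a + (-75)·b = +1.5
Eliminate b (×(-75) and ×10, subtract): 8425·a = -165.00 → a = ∂h/∂x = -0.01958
Back-substitute: b = ∂h/∂y = -0.005638.
Head at (400, 205) = 428.7 + (-0.01958)·(140) + (-0.005638)·(-25) = 426.10 m.
That is lower than the 430.7 m at MW-2, so the point is downgradient.

downgradient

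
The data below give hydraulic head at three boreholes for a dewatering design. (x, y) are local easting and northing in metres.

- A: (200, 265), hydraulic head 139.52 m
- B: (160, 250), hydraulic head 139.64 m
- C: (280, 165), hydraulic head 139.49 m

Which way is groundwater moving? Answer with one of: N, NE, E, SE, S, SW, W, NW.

Differences from A: to B (Δx, Δy, Δh) = (-40, -15, +0.12); to C = (80, -100, -0.03).
Determinant of the coordinate differences = (-40)·(-100) − 80·(-15) = 5200.
∂h/∂x = [(+0.12)·(-100) − (-0.03)·(-15)] / 5200 = -0.002394
∂h/∂y = [(-40)·(-0.03) − 80·(+0.12)] / 5200 = -0.001615
Flow = −∇h = (+0.002394 east, +0.001615 north), which points northeast.

NE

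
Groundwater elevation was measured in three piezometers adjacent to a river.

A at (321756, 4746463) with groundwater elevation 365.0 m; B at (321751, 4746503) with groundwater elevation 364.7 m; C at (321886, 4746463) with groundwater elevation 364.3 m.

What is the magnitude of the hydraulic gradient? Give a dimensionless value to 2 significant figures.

0.0098

Three-point gradient (reference A): Δ to B = (-5, 40, -0.3), Δ to C = (130, 0, -0.7).
∂h/∂x = -0.005385, ∂h/∂y = -0.008173 (det = -5200).
|∇h| = √(-0.005385² + -0.008173²) = 0.009788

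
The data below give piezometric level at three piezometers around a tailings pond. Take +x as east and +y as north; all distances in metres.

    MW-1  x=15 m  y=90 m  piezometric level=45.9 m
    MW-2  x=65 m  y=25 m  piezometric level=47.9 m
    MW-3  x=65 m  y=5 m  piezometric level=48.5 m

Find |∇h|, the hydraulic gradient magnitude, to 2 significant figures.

0.030

Taking MW-1 as reference: MW-2−MW-1 = (50, -65, +2.0); MW-3−MW-1 = (50, -85, +2.6).
Solve a·Δx + b·Δy = Δh: det = 50·(-85) − 50·(-65) = -1000.
∂h/∂x = [(+2.0)·(-85) − (+2.6)·(-65)] / -1000 = +0.0010000
∂h/∂y = [50·(+2.6) − 50·(+2.0)] / -1000 = -0.03000
|∇h| = √(0.0010000² + -0.03000²) = 0.03002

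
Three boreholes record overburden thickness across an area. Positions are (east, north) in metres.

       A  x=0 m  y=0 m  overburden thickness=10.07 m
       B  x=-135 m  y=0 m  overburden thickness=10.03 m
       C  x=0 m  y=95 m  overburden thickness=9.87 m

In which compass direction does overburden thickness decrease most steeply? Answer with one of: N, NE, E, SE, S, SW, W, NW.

N

∂d/∂x = (10.03 − 10.07) / (-135 − 0) = +0.0002963
∂d/∂y = (9.87 − 10.07) / (95 − 0) = -0.002105
Steepest decrease is along −∇f = (-0.0002963 E, +0.002105 N) → north.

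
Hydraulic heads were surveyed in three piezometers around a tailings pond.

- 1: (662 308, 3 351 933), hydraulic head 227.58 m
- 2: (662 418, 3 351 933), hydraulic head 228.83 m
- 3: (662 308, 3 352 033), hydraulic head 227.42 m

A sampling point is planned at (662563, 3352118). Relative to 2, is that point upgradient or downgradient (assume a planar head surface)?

upgradient

∂h/∂x = (228.83 − 227.58) / (662418 − 662308) = +0.01136
∂h/∂y = (227.42 − 227.58) / (3352033 − 3351933) = -0.001600
Head at (662563, 3352118) = 227.58 + (+0.01136)·(255) + (-0.001600)·(185) = 230.18 m.
That is higher than the 228.83 m at 2, so the point is upgradient.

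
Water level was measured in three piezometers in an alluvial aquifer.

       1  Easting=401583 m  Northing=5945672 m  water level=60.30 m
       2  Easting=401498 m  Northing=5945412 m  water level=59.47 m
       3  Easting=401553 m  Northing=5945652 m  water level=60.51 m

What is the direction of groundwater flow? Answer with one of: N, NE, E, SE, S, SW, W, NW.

SE

Taking 1 as reference: 2−1 = (-85, -260, -0.83); 3−1 = (-30, -20, +0.21).
Solve a·Δx + b·Δy = Δh: det = (-85)·(-20) − (-30)·(-260) = -6100.
∂h/∂x = [(-0.83)·(-20) − (+0.21)·(-260)] / -6100 = -0.01167
∂h/∂y = [(-85)·(+0.21) − (-30)·(-0.83)] / -6100 = +0.007008
Flow = −∇h = (+0.01167 east, -0.007008 north), which points southeast.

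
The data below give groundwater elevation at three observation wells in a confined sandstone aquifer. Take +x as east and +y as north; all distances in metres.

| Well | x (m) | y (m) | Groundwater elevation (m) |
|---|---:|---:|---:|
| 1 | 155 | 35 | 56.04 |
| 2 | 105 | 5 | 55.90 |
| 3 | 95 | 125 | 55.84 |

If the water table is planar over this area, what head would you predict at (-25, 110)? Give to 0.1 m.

55.5 m

With h = a·x + b·y + c and 1 as origin, the differences give:
  (-50)·a + (-30)·b = -0.14
  (-60)·a + 90·b = -0.20
Eliminate b (×90 and ×(-30), subtract): -6300·a = -18.600 → a = ∂h/∂x = +0.002952
Back-substitute: b = ∂h/∂y = -0.0002540.
h(-25, 110) = 56.04 + (+0.002952)·(-180) + (-0.0002540)·(75) = 56.04 -0.531 -0.019 = 55.490 m.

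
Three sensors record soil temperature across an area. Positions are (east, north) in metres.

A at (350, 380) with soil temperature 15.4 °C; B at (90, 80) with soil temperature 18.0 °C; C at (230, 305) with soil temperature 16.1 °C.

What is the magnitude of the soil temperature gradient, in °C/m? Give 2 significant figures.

0.0079 °C/m

With T = a·x + b·y + c and A as origin, the differences give:
  (-260)·a + (-300)·b = +2.6
  (-120)·a + (-75)·b = +0.7
Eliminate b (×(-75) and ×(-300), subtract): -16500·a = 15.00 → a = ∂T/∂x = -0.0009091
Back-substitute: b = ∂T/∂y = -0.007879.
|∇f| = √(-0.0009091² + -0.007879²) = 0.007931 °C/m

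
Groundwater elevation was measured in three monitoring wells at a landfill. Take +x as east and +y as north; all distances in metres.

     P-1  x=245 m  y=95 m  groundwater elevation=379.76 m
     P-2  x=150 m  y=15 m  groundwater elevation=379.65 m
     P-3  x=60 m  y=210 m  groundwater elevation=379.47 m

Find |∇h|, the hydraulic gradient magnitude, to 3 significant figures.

0.00142

With h = a·x + b·y + c and P-1 as origin, the differences give:
  (-95)·a + (-80)·b = -0.11
  (-185)·a + 115·b = -0.29
Eliminate b (×115 and ×(-80), subtract): -25725·a = -35.850 → a = ∂h/∂x = +0.001394
Back-substitute: b = ∂h/∂y = -0.0002799.
|∇h| = √(0.001394² + -0.0002799²) = 0.001422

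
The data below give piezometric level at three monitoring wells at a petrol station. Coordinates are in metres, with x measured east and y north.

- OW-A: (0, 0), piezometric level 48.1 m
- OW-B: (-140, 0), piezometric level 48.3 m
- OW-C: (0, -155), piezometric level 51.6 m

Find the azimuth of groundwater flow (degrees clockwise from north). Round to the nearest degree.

004°

∂h/∂x = (48.3 − 48.1) / (-140 − 0) = -0.001429
∂h/∂y = (51.6 − 48.1) / (-155 − 0) = -0.02258
Flow direction (−∇h) has components (+0.001429 E, +0.02258 N).
Azimuth = atan2(E, N) = atan2(+0.001429, +0.02258) = 3.6° ≈ 004°.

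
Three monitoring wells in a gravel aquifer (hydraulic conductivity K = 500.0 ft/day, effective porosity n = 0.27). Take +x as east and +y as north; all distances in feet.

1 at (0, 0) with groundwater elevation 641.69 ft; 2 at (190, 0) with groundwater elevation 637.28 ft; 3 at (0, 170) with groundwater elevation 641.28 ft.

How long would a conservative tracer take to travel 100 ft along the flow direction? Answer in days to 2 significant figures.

∂h/∂x = (637.28 − 641.69) / (190 − 0) = -0.02321
∂h/∂y = (641.28 − 641.69) / (170 − 0) = -0.002412
|∇h| = √(-0.02321² + -0.002412²) = 0.02333
Seepage velocity v = K·i/n = 500.0 × 0.02333 / 0.27 = 43.2 ft/day.
t = 100 / 43.2 = 2.315 days.

2.3 days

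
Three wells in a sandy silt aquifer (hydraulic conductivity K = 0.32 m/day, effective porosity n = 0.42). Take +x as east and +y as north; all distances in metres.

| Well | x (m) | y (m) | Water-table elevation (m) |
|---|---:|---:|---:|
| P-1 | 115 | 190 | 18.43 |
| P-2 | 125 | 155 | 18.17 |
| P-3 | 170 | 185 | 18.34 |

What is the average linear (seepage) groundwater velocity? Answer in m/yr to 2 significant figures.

2.0 m/yr

With h = a·x + b·y + c and P-1 as origin, the differences give:
  10·a + (-35)·b = -0.26
  55·a + (-5)·b = -0.09
Eliminate b (×(-5) and ×(-35), subtract): 1875·a = -1.850 → a = ∂h/∂x = -0.0009867
Back-substitute: b = ∂h/∂y = +0.007147.
|∇h| = √(-0.0009867² + 0.007147²) = 0.007215
Seepage velocity v = K·i/n = 0.32 × 0.007215 / 0.42 = 0.005497 m/day = 2.008 m/yr.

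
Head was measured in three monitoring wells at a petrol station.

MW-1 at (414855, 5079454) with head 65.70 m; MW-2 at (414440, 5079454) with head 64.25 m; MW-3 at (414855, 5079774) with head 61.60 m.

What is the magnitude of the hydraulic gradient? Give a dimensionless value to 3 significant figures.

∂h/∂x = (64.25 − 65.70) / (414440 − 414855) = +0.003494
∂h/∂y = (61.60 − 65.70) / (5079774 − 5079454) = -0.01281
|∇h| = √(0.003494² + -0.01281²) = 0.01328

0.0133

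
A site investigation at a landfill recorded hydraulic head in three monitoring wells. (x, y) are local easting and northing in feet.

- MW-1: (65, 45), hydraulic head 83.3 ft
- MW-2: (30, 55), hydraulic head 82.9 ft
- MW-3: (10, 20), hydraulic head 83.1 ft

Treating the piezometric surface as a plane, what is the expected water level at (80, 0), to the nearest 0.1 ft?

83.9 ft

Differences from MW-1: to MW-2 (Δx, Δy, Δh) = (-35, 10, -0.4); to MW-3 = (-55, -25, -0.2).
Solve a·Δx + b·Δy = Δh: det = (-35)·(-25) − (-55)·10 = 1425.
∂h/∂x = [(-0.4)·(-25) − (-0.2)·10] / 1425 = +0.008421
∂h/∂y = [(-35)·(-0.2) − (-55)·(-0.4)] / 1425 = -0.01053
h(80, 0) = 83.3 + (+0.008421)·(15) + (-0.01053)·(-45) = 83.3 +0.126 +0.474 = 83.900 ft.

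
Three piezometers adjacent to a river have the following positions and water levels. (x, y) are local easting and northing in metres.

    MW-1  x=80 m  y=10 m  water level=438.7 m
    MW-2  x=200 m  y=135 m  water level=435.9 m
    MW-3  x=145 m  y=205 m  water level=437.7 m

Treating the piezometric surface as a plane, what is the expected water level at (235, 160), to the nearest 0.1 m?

Taking MW-1 as reference: MW-2−MW-1 = (120, 125, -2.8); MW-3−MW-1 = (65, 195, -1.0).
Determinant of the coordinate differences = 120·195 − 65·125 = 15275.
∂h/∂x = [(-2.8)·195 − (-1.0)·125] / 15275 = -0.02756
∂h/∂y = [120·(-1.0) − 65·(-2.8)] / 15275 = +0.004059
h(235, 160) = 438.7 + (-0.02756)·(155) + (+0.004059)·(150) = 438.7 -4.272 +0.609 = 435.037 m.

435.0 m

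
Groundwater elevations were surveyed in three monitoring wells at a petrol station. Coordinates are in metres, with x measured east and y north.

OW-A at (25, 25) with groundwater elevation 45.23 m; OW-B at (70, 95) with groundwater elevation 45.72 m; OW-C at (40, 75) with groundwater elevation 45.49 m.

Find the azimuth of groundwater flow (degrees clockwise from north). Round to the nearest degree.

235°

Taking OW-A as reference: OW-B−OW-A = (45, 70, +0.49); OW-C−OW-A = (15, 50, +0.26).
Solve a·Δx + b·Δy = Δh: det = 45·50 − 15·70 = 1200.
∂h/∂x = [(+0.49)·50 − (+0.26)·70] / 1200 = +0.005250
∂h/∂y = [45·(+0.26) − 15·(+0.49)] / 1200 = +0.003625
Flow direction (−∇h) has components (-0.005250 E, -0.003625 N).
Azimuth = atan2(E, N) = atan2(-0.005250, -0.003625) = 235.4° ≈ 235°.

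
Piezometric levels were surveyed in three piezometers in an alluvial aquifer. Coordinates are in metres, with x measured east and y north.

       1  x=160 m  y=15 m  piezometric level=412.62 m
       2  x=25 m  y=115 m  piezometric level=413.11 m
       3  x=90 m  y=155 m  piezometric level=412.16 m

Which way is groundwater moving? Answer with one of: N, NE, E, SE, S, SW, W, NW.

NE

Differences from 1: to 2 (Δx, Δy, Δh) = (-135, 100, +0.49); to 3 = (-70, 140, -0.46).
Solve a·Δx + b·Δy = Δh: det = (-135)·140 − (-70)·100 = -11900.
∂h/∂x = [(+0.49)·140 − (-0.46)·100] / -11900 = -0.009630
∂h/∂y = [(-135)·(-0.46) − (-70)·(+0.49)] / -11900 = -0.008101
Flow = −∇h = (+0.009630 east, +0.008101 north), which points northeast.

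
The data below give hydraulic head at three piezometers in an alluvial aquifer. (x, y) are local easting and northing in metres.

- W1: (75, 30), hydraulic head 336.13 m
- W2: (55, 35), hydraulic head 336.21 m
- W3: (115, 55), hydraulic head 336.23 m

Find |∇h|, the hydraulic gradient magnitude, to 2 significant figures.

With h = a·x + b·y + c and W1 as origin, the differences give:
  (-20)·a + 5·b = +0.08
  40·a + 25·b = +0.10
Eliminate b (×25 and ×5, subtract): -700·a = 1.500 → a = ∂h/∂x = -0.002143
Back-substitute: b = ∂h/∂y = +0.007429.
|∇h| = √(-0.002143² + 0.007429²) = 0.007732

0.0077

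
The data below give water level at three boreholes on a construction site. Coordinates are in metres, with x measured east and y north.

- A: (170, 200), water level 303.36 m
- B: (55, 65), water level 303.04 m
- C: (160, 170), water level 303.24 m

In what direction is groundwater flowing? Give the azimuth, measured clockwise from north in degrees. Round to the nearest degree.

148°

Differences from A: to B (Δx, Δy, Δh) = (-115, -135, -0.32); to C = (-10, -30, -0.12).
Solve a·Δx + b·Δy = Δh: det = (-115)·(-30) − (-10)·(-135) = 2100.
∂h/∂x = [(-0.32)·(-30) − (-0.12)·(-135)] / 2100 = -0.003143
∂h/∂y = [(-115)·(-0.12) − (-10)·(-0.32)] / 2100 = +0.005048
Flow direction (−∇h) has components (+0.003143 E, -0.005048 N).
Azimuth = atan2(E, N) = atan2(+0.003143, -0.005048) = 148.1° ≈ 148°.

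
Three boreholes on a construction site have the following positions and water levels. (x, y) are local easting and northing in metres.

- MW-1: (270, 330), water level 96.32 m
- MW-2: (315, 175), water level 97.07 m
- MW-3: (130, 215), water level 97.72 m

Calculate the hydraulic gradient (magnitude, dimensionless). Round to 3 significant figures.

0.00792

Taking MW-1 as reference: MW-2−MW-1 = (45, -155, +0.75); MW-3−MW-1 = (-140, -115, +1.40).
Solve a·Δx + b·Δy = Δh: det = 45·(-115) − (-140)·(-155) = -26875.
∂h/∂x = [(+0.75)·(-115) − (+1.40)·(-155)] / -26875 = -0.004865
∂h/∂y = [45·(+1.40) − (-140)·(+0.75)] / -26875 = -0.006251
|∇h| = √(-0.004865² + -0.006251²) = 0.007921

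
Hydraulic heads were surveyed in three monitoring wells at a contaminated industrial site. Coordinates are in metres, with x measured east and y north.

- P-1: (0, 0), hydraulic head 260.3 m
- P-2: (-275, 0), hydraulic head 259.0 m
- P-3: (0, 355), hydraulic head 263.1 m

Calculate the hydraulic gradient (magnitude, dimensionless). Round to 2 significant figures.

0.0092

∂h/∂x = (259.0 − 260.3) / (-275 − 0) = +0.004727
∂h/∂y = (263.1 − 260.3) / (355 − 0) = +0.007887
|∇h| = √(0.004727² + 0.007887²) = 0.009195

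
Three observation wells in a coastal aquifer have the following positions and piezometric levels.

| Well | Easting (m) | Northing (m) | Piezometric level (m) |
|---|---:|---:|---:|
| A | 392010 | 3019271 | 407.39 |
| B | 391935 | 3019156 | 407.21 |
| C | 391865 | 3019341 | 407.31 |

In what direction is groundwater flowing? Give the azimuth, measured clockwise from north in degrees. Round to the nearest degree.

227°

With h = a·x + b·y + c and A as origin, the differences give:
  (-75)·a + (-115)·b = -0.18
  (-145)·a + 70·b = -0.08
Eliminate b (×70 and ×(-115), subtract): -21925·a = -21.800 → a = ∂h/∂x = +0.0009943
Back-substitute: b = ∂h/∂y = +0.0009168.
Flow direction (−∇h) has components (-0.0009943 E, -0.0009168 N).
Azimuth = atan2(E, N) = atan2(-0.0009943, -0.0009168) = 227.3° ≈ 227°.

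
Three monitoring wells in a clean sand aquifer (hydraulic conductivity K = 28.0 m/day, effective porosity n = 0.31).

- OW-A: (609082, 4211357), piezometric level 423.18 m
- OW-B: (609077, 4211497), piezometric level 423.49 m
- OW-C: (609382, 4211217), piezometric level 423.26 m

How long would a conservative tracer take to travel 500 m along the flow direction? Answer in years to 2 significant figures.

5.8 years

With h = a·x + b·y + c and OW-A as origin, the differences give:
  (-5)·a + 140·b = +0.31
  300·a + (-140)·b = +0.08
Eliminate b (×(-140) and ×140, subtract): -41300·a = -54.600 → a = ∂h/∂x = +0.001322
Back-substitute: b = ∂h/∂y = +0.002262.
|∇h| = √(0.001322² + 0.002262²) = 0.00262
Seepage velocity v = K·i/n = 28.0 × 0.00262 / 0.31 = 0.2366 m/day.
t = 500 / 0.2366 = 2113 days = 5.79 years.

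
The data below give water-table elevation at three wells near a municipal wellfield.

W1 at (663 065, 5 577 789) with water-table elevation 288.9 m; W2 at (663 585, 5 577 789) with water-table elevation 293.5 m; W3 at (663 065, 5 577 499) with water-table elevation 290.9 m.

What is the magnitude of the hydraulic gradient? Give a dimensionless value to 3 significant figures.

∂h/∂x = (293.5 − 288.9) / (663585 − 663065) = +0.008846
∂h/∂y = (290.9 − 288.9) / (5577499 − 5577789) = -0.006897
|∇h| = √(0.008846² + -0.006897²) = 0.01122

0.0112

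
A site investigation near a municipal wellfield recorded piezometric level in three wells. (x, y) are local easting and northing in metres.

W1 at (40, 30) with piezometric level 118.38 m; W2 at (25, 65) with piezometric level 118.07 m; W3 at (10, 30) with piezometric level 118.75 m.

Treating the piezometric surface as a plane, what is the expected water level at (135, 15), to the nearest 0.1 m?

With h = a·x + b·y + c and W1 as origin, the differences give:
  (-15)·a + 35·b = -0.31
  (-30)·a + 0·b = +0.37
Eliminate b (×0 and ×35, subtract): 1050·a = -12.950 → a = ∂h/∂x = -0.01233
Back-substitute: b = ∂h/∂y = -0.01414.
h(135, 15) = 118.38 + (-0.01233)·(95) + (-0.01414)·(-15) = 118.38 -1.172 +0.212 = 117.420 m.

117.4 m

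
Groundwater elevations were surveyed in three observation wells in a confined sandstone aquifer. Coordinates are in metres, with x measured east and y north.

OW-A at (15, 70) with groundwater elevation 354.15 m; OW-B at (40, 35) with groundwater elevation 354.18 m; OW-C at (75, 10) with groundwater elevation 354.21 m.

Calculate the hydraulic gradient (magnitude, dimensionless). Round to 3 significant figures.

With h = a·x + b·y + c and OW-A as origin, the differences give:
  25·a + (-35)·b = +0.03
  60·a + (-60)·b = +0.06
Eliminate b (×(-60) and ×(-35), subtract): 600·a = 0.300 → a = ∂h/∂x = +0.0005000
Back-substitute: b = ∂h/∂y = -0.0005000.
|∇h| = √(0.0005000² + -0.0005000²) = 0.0007071

0.000707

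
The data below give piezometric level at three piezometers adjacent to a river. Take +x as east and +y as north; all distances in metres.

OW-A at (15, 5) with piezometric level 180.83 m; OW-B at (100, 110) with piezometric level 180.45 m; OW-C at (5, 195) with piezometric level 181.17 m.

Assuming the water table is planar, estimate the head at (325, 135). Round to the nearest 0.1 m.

179.1 m

Three-point gradient (reference OW-A): Δ to OW-B = (85, 105, -0.38), Δ to OW-C = (-10, 190, +0.34).
∂h/∂x = -0.006273, ∂h/∂y = +0.001459 (det = 17200).
h(325, 135) = 180.83 + (-0.006273)·(310) + (+0.001459)·(130) = 180.83 -1.945 +0.190 = 179.075 m.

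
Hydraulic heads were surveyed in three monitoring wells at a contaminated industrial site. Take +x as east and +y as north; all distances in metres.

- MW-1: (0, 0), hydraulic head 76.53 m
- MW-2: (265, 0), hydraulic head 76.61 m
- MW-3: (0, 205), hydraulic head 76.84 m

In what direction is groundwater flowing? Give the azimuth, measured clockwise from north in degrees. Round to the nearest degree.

191°

∂h/∂x = (76.61 − 76.53) / (265 − 0) = +0.0003019
∂h/∂y = (76.84 − 76.53) / (205 − 0) = +0.001512
Flow direction (−∇h) has components (-0.0003019 E, -0.001512 N).
Azimuth = atan2(E, N) = atan2(-0.0003019, -0.001512) = 191.3° ≈ 191°.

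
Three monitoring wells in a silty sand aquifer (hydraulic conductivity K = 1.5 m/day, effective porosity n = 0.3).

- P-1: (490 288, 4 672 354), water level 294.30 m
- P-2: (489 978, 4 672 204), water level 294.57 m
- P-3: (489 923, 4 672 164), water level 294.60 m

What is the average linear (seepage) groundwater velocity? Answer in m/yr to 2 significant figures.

With h = a·x + b·y + c and P-1 as origin, the differences give:
  (-310)·a + (-150)·b = +0.27
  (-365)·a + (-190)·b = +0.30
Eliminate b (×(-190) and ×(-150), subtract): 4150·a = -6.300 → a = ∂h/∂x = -0.001518
Back-substitute: b = ∂h/∂y = +0.001337.
|∇h| = √(-0.001518² + 0.001337²) = 0.002023
Seepage velocity v = K·i/n = 1.5 × 0.002023 / 0.3 = 0.01012 m/day = 3.696 m/yr.

3.7 m/yr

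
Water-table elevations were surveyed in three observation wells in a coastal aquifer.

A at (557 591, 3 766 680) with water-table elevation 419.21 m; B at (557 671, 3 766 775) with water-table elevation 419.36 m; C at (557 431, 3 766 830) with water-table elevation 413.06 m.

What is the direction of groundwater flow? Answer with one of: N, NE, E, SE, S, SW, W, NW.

Differences from A: to B (Δx, Δy, Δh) = (80, 95, +0.15); to C = (-160, 150, -6.15).
Solve a·Δx + b·Δy = Δh: det = 80·150 − (-160)·95 = 27200.
∂h/∂x = [(+0.15)·150 − (-6.15)·95] / 27200 = +0.02231
∂h/∂y = [80·(-6.15) − (-160)·(+0.15)] / 27200 = -0.01721
Flow = −∇h = (-0.02231 east, +0.01721 north), which points northwest.

NW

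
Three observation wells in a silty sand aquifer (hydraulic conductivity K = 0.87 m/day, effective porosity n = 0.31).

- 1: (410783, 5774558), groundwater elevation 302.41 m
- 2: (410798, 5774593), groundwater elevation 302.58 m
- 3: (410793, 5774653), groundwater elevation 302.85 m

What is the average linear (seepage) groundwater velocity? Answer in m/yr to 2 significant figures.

4.7 m/yr

Differences from 1: to 2 (Δx, Δy, Δh) = (15, 35, +0.17); to 3 = (10, 95, +0.44).
Solve a·Δx + b·Δy = Δh: det = 15·95 − 10·35 = 1075.
∂h/∂x = [(+0.17)·95 − (+0.44)·35] / 1075 = +0.0006977
∂h/∂y = [15·(+0.44) − 10·(+0.17)] / 1075 = +0.004558
|∇h| = √(0.0006977² + 0.004558²) = 0.004611
Seepage velocity v = K·i/n = 0.87 × 0.004611 / 0.31 = 0.01294 m/day = 4.726 m/yr.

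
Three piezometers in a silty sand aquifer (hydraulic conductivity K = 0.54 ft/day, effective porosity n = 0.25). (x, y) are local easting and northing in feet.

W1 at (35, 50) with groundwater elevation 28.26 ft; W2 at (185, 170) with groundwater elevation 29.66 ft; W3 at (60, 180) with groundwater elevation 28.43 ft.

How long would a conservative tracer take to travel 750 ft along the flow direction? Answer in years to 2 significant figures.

Differences from W1: to W2 (Δx, Δy, Δh) = (150, 120, +1.40); to W3 = (25, 130, +0.17).
Determinant of the coordinate differences = 150·130 − 25·120 = 16500.
∂h/∂x = [(+1.40)·130 − (+0.17)·120] / 16500 = +0.009794
∂h/∂y = [150·(+0.17) − 25·(+1.40)] / 16500 = -0.0005758
|∇h| = √(0.009794² + -0.0005758²) = 0.009811
Seepage velocity v = K·i/n = 0.54 × 0.009811 / 0.25 = 0.02119 ft/day.
t = 750 / 0.02119 = 3.539e+04 days = 96.9 years.

97 years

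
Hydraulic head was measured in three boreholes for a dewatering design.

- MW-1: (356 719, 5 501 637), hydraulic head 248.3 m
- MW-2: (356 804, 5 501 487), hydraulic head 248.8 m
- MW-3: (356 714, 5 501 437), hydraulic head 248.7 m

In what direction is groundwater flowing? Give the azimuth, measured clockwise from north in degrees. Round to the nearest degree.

Three-point gradient (reference MW-1): Δ to MW-2 = (85, -150, +0.5), Δ to MW-3 = (-5, -200, +0.4).
∂h/∂x = +0.002254, ∂h/∂y = -0.002056 (det = -17750).
Flow direction (−∇h) has components (-0.002254 E, +0.002056 N).
Azimuth = atan2(E, N) = atan2(-0.002254, +0.002056) = 312.4° ≈ 312°.

312°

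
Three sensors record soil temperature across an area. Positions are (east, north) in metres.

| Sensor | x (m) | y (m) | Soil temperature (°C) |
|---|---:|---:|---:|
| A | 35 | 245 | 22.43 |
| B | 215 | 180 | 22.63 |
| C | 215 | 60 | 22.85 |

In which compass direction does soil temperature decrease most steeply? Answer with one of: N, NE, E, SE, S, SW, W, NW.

Taking A as reference: B−A = (180, -65, +0.20); C−A = (180, -185, +0.42).
Solve a·Δx + b·Δy = ΔT: det = 180·(-185) − 180·(-65) = -21600.
∂T/∂x = [(+0.20)·(-185) − (+0.42)·(-65)] / -21600 = +0.0004491
∂T/∂y = [180·(+0.42) − 180·(+0.20)] / -21600 = -0.001833
Steepest decrease is along −∇f = (-0.0004491 E, +0.001833 N) → north.

N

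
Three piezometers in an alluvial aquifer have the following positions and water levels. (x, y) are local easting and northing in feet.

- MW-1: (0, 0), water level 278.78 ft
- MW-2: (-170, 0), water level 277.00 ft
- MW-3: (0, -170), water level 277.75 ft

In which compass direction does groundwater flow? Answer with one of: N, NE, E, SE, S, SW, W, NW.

∂h/∂x = (277.00 − 278.78) / (-170 − 0) = +0.01047
∂h/∂y = (277.75 − 278.78) / (-170 − 0) = +0.006059
Flow = −∇h = (-0.01047 east, -0.006059 north), which points southwest.

SW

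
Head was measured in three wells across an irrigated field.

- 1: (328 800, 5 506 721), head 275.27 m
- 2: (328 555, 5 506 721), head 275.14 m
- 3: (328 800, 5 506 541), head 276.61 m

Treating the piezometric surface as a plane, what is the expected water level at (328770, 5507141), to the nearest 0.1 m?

272.1 m

∂h/∂x = (275.14 − 275.27) / (328555 − 328800) = +0.0005306
∂h/∂y = (276.61 − 275.27) / (5506541 − 5506721) = -0.007444
h(328770, 5507141) = 275.27 + (+0.0005306)·(-30) + (-0.007444)·(420) = 275.27 -0.016 -3.127 = 272.127 m.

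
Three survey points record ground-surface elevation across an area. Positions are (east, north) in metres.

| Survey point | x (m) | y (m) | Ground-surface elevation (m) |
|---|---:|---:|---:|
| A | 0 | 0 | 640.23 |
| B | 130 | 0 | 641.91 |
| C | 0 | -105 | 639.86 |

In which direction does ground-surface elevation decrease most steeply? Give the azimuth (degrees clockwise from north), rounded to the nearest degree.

255°

∂z/∂x = (641.91 − 640.23) / (130 − 0) = +0.01292
∂z/∂y = (639.86 − 640.23) / (-105 − 0) = +0.003524
Steepest decrease is along −∇f: components (-0.01292 E, -0.003524 N).
Azimuth = atan2(-0.01292, -0.003524) = 254.7° ≈ 255°.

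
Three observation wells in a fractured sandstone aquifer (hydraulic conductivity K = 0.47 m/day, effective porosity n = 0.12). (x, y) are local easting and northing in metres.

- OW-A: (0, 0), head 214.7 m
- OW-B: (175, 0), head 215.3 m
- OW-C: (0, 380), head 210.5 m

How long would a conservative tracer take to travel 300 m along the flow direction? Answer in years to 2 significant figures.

18 years

∂h/∂x = (215.3 − 214.7) / (175 − 0) = +0.003429
∂h/∂y = (210.5 − 214.7) / (380 − 0) = -0.01105
|∇h| = √(0.003429² + -0.01105²) = 0.01157
Seepage velocity v = K·i/n = 0.47 × 0.01157 / 0.12 = 0.04532 m/day.
t = 300 / 0.04532 = 6620 days = 18.1 years.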